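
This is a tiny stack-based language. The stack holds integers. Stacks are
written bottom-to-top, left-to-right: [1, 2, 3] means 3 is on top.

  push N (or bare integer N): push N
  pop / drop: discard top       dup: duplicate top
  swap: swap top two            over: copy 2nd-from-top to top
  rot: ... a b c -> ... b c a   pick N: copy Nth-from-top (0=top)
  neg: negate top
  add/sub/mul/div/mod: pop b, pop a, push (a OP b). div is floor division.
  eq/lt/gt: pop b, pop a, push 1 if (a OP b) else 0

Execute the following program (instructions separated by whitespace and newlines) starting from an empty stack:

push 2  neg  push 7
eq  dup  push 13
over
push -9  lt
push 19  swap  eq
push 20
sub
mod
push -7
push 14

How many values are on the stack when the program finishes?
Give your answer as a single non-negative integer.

After 'push 2': stack = [2] (depth 1)
After 'neg': stack = [-2] (depth 1)
After 'push 7': stack = [-2, 7] (depth 2)
After 'eq': stack = [0] (depth 1)
After 'dup': stack = [0, 0] (depth 2)
After 'push 13': stack = [0, 0, 13] (depth 3)
After 'over': stack = [0, 0, 13, 0] (depth 4)
After 'push -9': stack = [0, 0, 13, 0, -9] (depth 5)
After 'lt': stack = [0, 0, 13, 0] (depth 4)
After 'push 19': stack = [0, 0, 13, 0, 19] (depth 5)
After 'swap': stack = [0, 0, 13, 19, 0] (depth 5)
After 'eq': stack = [0, 0, 13, 0] (depth 4)
After 'push 20': stack = [0, 0, 13, 0, 20] (depth 5)
After 'sub': stack = [0, 0, 13, -20] (depth 4)
After 'mod': stack = [0, 0, -7] (depth 3)
After 'push -7': stack = [0, 0, -7, -7] (depth 4)
After 'push 14': stack = [0, 0, -7, -7, 14] (depth 5)

Answer: 5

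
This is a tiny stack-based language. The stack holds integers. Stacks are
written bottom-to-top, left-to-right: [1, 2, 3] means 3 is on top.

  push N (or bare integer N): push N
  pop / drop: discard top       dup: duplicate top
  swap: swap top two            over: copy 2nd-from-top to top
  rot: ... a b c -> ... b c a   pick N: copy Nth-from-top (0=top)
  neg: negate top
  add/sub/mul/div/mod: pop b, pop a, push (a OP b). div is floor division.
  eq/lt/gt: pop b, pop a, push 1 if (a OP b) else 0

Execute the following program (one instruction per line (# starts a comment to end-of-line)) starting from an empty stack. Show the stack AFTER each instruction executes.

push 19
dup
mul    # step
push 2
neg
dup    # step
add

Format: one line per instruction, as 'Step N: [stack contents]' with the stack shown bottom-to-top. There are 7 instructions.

Step 1: [19]
Step 2: [19, 19]
Step 3: [361]
Step 4: [361, 2]
Step 5: [361, -2]
Step 6: [361, -2, -2]
Step 7: [361, -4]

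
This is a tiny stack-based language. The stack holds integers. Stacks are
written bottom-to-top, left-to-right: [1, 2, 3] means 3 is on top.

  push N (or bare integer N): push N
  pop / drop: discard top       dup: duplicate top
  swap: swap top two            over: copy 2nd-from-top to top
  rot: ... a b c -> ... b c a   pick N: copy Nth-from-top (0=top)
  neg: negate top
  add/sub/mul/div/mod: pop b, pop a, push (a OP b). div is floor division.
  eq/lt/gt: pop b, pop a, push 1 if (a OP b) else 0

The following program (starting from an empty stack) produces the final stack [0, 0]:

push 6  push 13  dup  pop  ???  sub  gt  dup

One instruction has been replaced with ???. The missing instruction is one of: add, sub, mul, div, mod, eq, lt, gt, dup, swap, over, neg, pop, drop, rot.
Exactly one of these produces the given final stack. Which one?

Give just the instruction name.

Answer: over

Derivation:
Stack before ???: [6, 13]
Stack after ???:  [6, 13, 6]
The instruction that transforms [6, 13] -> [6, 13, 6] is: over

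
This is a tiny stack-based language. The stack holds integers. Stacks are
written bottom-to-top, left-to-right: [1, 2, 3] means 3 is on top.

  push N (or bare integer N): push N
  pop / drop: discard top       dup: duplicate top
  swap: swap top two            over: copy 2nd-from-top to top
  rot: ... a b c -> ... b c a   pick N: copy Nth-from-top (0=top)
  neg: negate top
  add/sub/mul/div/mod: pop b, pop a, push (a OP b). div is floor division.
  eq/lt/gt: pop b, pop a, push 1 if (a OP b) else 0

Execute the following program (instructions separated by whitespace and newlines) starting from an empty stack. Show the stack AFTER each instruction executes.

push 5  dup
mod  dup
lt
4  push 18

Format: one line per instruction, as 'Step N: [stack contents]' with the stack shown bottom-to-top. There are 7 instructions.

Step 1: [5]
Step 2: [5, 5]
Step 3: [0]
Step 4: [0, 0]
Step 5: [0]
Step 6: [0, 4]
Step 7: [0, 4, 18]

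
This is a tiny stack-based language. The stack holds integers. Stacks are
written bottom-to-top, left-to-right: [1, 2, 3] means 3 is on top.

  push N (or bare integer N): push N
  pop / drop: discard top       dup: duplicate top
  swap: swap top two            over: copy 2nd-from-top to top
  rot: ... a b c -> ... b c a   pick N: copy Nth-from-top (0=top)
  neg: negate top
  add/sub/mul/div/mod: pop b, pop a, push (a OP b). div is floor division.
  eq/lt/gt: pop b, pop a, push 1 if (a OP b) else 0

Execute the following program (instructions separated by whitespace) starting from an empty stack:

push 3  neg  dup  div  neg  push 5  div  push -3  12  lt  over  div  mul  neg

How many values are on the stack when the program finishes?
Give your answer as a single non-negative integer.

After 'push 3': stack = [3] (depth 1)
After 'neg': stack = [-3] (depth 1)
After 'dup': stack = [-3, -3] (depth 2)
After 'div': stack = [1] (depth 1)
After 'neg': stack = [-1] (depth 1)
After 'push 5': stack = [-1, 5] (depth 2)
After 'div': stack = [-1] (depth 1)
After 'push -3': stack = [-1, -3] (depth 2)
After 'push 12': stack = [-1, -3, 12] (depth 3)
After 'lt': stack = [-1, 1] (depth 2)
After 'over': stack = [-1, 1, -1] (depth 3)
After 'div': stack = [-1, -1] (depth 2)
After 'mul': stack = [1] (depth 1)
After 'neg': stack = [-1] (depth 1)

Answer: 1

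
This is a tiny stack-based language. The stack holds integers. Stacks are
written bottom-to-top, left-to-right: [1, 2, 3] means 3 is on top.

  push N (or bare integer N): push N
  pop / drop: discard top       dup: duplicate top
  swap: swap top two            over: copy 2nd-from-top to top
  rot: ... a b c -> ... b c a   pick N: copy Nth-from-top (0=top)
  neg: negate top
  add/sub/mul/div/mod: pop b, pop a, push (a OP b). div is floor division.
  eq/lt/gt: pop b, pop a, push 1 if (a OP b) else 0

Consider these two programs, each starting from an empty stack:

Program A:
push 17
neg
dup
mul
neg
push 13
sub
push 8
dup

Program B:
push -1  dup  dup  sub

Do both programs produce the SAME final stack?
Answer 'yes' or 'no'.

Answer: no

Derivation:
Program A trace:
  After 'push 17': [17]
  After 'neg': [-17]
  After 'dup': [-17, -17]
  After 'mul': [289]
  After 'neg': [-289]
  After 'push 13': [-289, 13]
  After 'sub': [-302]
  After 'push 8': [-302, 8]
  After 'dup': [-302, 8, 8]
Program A final stack: [-302, 8, 8]

Program B trace:
  After 'push -1': [-1]
  After 'dup': [-1, -1]
  After 'dup': [-1, -1, -1]
  After 'sub': [-1, 0]
Program B final stack: [-1, 0]
Same: no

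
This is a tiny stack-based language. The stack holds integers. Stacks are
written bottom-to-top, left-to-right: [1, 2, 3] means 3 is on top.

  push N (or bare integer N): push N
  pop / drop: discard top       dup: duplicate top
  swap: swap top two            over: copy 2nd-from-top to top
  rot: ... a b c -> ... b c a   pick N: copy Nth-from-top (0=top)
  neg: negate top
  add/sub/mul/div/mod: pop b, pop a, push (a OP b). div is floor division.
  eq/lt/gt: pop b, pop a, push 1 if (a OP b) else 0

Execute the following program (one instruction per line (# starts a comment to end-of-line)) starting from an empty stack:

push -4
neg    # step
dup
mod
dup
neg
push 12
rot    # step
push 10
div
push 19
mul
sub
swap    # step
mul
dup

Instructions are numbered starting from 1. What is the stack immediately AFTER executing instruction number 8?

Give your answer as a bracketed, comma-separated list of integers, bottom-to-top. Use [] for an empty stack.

Step 1 ('push -4'): [-4]
Step 2 ('neg'): [4]
Step 3 ('dup'): [4, 4]
Step 4 ('mod'): [0]
Step 5 ('dup'): [0, 0]
Step 6 ('neg'): [0, 0]
Step 7 ('push 12'): [0, 0, 12]
Step 8 ('rot'): [0, 12, 0]

Answer: [0, 12, 0]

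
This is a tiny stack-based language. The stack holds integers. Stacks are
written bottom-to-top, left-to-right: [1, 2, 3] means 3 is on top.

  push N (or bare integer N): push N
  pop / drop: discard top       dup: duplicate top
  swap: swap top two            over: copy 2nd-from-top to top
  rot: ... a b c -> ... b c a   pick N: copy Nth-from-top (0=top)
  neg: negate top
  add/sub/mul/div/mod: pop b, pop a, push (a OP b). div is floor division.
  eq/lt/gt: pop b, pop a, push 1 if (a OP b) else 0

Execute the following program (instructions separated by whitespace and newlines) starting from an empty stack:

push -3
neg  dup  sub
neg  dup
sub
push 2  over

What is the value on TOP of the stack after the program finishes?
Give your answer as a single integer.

Answer: 0

Derivation:
After 'push -3': [-3]
After 'neg': [3]
After 'dup': [3, 3]
After 'sub': [0]
After 'neg': [0]
After 'dup': [0, 0]
After 'sub': [0]
After 'push 2': [0, 2]
After 'over': [0, 2, 0]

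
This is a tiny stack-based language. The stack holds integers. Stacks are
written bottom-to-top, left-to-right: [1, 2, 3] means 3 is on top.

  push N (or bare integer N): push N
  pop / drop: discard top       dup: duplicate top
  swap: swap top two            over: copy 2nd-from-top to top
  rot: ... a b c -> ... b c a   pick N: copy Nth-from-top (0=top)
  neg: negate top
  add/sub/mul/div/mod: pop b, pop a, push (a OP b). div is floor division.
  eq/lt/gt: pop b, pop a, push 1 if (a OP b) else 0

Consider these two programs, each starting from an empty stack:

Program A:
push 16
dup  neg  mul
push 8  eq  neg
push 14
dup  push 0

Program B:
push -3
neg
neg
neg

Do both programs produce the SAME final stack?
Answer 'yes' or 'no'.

Program A trace:
  After 'push 16': [16]
  After 'dup': [16, 16]
  After 'neg': [16, -16]
  After 'mul': [-256]
  After 'push 8': [-256, 8]
  After 'eq': [0]
  After 'neg': [0]
  After 'push 14': [0, 14]
  After 'dup': [0, 14, 14]
  After 'push 0': [0, 14, 14, 0]
Program A final stack: [0, 14, 14, 0]

Program B trace:
  After 'push -3': [-3]
  After 'neg': [3]
  After 'neg': [-3]
  After 'neg': [3]
Program B final stack: [3]
Same: no

Answer: no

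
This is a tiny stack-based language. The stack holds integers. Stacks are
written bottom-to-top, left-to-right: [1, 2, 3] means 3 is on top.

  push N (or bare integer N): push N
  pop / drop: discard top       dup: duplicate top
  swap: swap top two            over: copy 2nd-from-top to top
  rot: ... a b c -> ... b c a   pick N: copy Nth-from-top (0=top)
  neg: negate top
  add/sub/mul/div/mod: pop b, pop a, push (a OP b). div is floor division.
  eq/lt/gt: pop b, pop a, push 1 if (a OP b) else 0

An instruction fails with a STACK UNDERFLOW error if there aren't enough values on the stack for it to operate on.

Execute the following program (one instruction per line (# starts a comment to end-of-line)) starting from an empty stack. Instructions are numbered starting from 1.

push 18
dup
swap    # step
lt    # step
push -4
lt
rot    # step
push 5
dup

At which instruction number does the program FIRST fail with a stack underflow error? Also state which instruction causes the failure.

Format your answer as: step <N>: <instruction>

Step 1 ('push 18'): stack = [18], depth = 1
Step 2 ('dup'): stack = [18, 18], depth = 2
Step 3 ('swap'): stack = [18, 18], depth = 2
Step 4 ('lt'): stack = [0], depth = 1
Step 5 ('push -4'): stack = [0, -4], depth = 2
Step 6 ('lt'): stack = [0], depth = 1
Step 7 ('rot'): needs 3 value(s) but depth is 1 — STACK UNDERFLOW

Answer: step 7: rot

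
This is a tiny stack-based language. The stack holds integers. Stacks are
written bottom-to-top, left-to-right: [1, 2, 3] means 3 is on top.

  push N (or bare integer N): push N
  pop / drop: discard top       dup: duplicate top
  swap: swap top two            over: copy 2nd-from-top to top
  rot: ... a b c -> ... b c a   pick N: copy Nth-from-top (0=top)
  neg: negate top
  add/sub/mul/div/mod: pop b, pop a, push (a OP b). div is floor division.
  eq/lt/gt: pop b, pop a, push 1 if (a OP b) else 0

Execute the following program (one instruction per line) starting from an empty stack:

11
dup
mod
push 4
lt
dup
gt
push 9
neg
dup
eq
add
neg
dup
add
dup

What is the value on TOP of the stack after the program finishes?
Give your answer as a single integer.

Answer: -2

Derivation:
After 'push 11': [11]
After 'dup': [11, 11]
After 'mod': [0]
After 'push 4': [0, 4]
After 'lt': [1]
After 'dup': [1, 1]
After 'gt': [0]
After 'push 9': [0, 9]
After 'neg': [0, -9]
After 'dup': [0, -9, -9]
After 'eq': [0, 1]
After 'add': [1]
After 'neg': [-1]
After 'dup': [-1, -1]
After 'add': [-2]
After 'dup': [-2, -2]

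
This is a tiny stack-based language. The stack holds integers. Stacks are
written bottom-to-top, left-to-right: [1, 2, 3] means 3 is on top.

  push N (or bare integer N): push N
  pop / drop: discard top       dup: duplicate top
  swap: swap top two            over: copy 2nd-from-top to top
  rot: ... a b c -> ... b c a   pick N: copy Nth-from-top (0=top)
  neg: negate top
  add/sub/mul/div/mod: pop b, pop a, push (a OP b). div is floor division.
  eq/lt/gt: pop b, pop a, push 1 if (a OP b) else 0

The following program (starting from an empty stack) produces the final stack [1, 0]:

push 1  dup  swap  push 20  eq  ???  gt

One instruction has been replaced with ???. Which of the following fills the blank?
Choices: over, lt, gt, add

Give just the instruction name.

Answer: over

Derivation:
Stack before ???: [1, 0]
Stack after ???:  [1, 0, 1]
Checking each choice:
  over: MATCH
  lt: stack underflow (need 2, have 1)
  gt: stack underflow (need 2, have 1)
  add: stack underflow (need 2, have 1)


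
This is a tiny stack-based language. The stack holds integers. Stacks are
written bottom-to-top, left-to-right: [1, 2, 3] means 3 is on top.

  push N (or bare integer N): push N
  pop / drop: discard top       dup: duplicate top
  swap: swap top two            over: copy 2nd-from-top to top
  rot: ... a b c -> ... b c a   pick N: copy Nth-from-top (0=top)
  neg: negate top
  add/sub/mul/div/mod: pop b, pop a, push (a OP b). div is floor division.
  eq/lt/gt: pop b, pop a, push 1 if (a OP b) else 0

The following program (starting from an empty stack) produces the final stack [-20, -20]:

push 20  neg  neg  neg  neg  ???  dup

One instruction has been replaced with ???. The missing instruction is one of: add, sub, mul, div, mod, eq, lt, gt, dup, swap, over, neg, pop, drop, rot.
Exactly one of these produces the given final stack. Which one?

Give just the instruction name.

Stack before ???: [20]
Stack after ???:  [-20]
The instruction that transforms [20] -> [-20] is: neg

Answer: neg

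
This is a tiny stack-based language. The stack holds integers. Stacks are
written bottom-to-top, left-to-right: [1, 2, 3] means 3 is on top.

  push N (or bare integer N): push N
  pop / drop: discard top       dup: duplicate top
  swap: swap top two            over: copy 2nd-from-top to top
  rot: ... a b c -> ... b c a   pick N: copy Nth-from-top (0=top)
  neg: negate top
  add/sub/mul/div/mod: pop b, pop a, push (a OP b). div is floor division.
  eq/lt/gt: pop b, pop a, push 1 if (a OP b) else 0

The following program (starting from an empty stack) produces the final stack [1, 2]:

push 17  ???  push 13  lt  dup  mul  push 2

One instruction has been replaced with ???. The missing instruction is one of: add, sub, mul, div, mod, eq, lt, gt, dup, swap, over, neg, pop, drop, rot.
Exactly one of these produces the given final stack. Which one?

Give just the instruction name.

Answer: neg

Derivation:
Stack before ???: [17]
Stack after ???:  [-17]
The instruction that transforms [17] -> [-17] is: neg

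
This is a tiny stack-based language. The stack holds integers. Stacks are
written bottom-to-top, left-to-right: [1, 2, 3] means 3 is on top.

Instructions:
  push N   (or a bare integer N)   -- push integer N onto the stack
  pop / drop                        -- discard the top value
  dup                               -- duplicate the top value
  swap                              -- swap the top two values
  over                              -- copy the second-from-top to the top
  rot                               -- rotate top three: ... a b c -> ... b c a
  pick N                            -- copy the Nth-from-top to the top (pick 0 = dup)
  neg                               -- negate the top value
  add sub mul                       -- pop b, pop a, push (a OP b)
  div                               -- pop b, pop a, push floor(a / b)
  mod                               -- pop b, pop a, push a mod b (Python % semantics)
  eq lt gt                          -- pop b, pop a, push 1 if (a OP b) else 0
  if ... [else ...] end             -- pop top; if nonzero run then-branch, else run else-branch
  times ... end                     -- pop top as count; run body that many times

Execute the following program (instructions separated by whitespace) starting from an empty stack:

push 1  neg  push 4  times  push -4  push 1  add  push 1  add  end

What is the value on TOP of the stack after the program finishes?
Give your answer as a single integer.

Answer: -2

Derivation:
After 'push 1': [1]
After 'neg': [-1]
After 'push 4': [-1, 4]
After 'times': [-1]
After 'push -4': [-1, -4]
After 'push 1': [-1, -4, 1]
After 'add': [-1, -3]
After 'push 1': [-1, -3, 1]
After 'add': [-1, -2]
After 'push -4': [-1, -2, -4]
  ...
After 'push -4': [-1, -2, -2, -4]
After 'push 1': [-1, -2, -2, -4, 1]
After 'add': [-1, -2, -2, -3]
After 'push 1': [-1, -2, -2, -3, 1]
After 'add': [-1, -2, -2, -2]
After 'push -4': [-1, -2, -2, -2, -4]
After 'push 1': [-1, -2, -2, -2, -4, 1]
After 'add': [-1, -2, -2, -2, -3]
After 'push 1': [-1, -2, -2, -2, -3, 1]
After 'add': [-1, -2, -2, -2, -2]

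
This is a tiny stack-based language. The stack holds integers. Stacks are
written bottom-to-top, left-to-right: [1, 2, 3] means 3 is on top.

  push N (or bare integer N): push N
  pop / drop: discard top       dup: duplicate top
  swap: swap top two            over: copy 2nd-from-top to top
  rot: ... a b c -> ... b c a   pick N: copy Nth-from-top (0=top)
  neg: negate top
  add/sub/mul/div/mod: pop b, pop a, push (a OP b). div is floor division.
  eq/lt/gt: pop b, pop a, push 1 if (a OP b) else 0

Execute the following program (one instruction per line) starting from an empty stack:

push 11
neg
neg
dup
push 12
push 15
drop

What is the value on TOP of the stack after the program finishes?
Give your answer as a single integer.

After 'push 11': [11]
After 'neg': [-11]
After 'neg': [11]
After 'dup': [11, 11]
After 'push 12': [11, 11, 12]
After 'push 15': [11, 11, 12, 15]
After 'drop': [11, 11, 12]

Answer: 12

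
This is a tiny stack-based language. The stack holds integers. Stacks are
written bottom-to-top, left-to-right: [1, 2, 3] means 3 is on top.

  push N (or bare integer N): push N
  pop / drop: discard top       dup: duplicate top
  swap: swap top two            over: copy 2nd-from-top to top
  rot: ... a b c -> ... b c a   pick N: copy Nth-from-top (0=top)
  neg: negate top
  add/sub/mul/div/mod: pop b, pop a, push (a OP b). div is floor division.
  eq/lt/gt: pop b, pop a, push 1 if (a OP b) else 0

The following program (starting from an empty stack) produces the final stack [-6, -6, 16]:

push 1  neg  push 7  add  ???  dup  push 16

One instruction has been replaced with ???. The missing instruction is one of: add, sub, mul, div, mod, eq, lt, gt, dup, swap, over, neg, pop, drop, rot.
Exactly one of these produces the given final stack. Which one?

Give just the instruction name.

Stack before ???: [6]
Stack after ???:  [-6]
The instruction that transforms [6] -> [-6] is: neg

Answer: neg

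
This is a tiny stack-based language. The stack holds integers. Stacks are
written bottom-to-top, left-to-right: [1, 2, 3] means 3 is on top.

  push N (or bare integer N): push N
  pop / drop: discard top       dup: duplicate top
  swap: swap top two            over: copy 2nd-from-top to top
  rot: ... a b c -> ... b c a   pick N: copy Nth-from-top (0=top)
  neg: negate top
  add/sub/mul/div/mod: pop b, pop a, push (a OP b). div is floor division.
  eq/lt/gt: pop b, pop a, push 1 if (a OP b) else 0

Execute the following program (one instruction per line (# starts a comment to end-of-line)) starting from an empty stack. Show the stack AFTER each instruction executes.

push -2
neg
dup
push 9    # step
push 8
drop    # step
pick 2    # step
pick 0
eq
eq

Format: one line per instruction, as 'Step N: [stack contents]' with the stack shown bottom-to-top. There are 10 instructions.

Step 1: [-2]
Step 2: [2]
Step 3: [2, 2]
Step 4: [2, 2, 9]
Step 5: [2, 2, 9, 8]
Step 6: [2, 2, 9]
Step 7: [2, 2, 9, 2]
Step 8: [2, 2, 9, 2, 2]
Step 9: [2, 2, 9, 1]
Step 10: [2, 2, 0]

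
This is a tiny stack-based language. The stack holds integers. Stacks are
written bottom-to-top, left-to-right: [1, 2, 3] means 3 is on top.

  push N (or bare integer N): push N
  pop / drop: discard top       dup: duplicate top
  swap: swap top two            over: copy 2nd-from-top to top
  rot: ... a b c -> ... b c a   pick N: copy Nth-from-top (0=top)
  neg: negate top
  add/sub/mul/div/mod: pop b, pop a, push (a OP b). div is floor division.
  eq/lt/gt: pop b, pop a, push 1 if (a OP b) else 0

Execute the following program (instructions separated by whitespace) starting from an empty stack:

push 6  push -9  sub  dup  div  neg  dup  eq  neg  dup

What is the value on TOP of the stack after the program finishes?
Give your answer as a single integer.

After 'push 6': [6]
After 'push -9': [6, -9]
After 'sub': [15]
After 'dup': [15, 15]
After 'div': [1]
After 'neg': [-1]
After 'dup': [-1, -1]
After 'eq': [1]
After 'neg': [-1]
After 'dup': [-1, -1]

Answer: -1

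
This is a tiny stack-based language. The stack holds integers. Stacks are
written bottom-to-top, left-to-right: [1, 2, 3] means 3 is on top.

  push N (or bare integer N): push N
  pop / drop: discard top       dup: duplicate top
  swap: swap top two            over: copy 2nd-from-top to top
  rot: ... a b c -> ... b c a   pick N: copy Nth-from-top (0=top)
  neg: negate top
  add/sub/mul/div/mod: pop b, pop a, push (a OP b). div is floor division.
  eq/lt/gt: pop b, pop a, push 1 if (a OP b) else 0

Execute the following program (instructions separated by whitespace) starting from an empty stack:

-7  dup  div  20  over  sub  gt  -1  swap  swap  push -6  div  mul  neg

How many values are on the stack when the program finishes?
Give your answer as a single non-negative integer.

After 'push -7': stack = [-7] (depth 1)
After 'dup': stack = [-7, -7] (depth 2)
After 'div': stack = [1] (depth 1)
After 'push 20': stack = [1, 20] (depth 2)
After 'over': stack = [1, 20, 1] (depth 3)
After 'sub': stack = [1, 19] (depth 2)
After 'gt': stack = [0] (depth 1)
After 'push -1': stack = [0, -1] (depth 2)
After 'swap': stack = [-1, 0] (depth 2)
After 'swap': stack = [0, -1] (depth 2)
After 'push -6': stack = [0, -1, -6] (depth 3)
After 'div': stack = [0, 0] (depth 2)
After 'mul': stack = [0] (depth 1)
After 'neg': stack = [0] (depth 1)

Answer: 1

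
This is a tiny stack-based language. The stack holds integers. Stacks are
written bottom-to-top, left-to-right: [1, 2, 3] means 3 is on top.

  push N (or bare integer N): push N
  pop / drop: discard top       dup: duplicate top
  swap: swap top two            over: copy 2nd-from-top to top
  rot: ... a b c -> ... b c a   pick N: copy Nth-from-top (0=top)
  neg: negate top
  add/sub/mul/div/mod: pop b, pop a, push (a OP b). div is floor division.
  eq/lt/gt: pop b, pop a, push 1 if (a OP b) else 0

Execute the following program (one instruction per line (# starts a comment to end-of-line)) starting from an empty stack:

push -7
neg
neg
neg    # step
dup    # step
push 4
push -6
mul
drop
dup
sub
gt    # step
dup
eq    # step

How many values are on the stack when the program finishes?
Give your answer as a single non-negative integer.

Answer: 1

Derivation:
After 'push -7': stack = [-7] (depth 1)
After 'neg': stack = [7] (depth 1)
After 'neg': stack = [-7] (depth 1)
After 'neg': stack = [7] (depth 1)
After 'dup': stack = [7, 7] (depth 2)
After 'push 4': stack = [7, 7, 4] (depth 3)
After 'push -6': stack = [7, 7, 4, -6] (depth 4)
After 'mul': stack = [7, 7, -24] (depth 3)
After 'drop': stack = [7, 7] (depth 2)
After 'dup': stack = [7, 7, 7] (depth 3)
After 'sub': stack = [7, 0] (depth 2)
After 'gt': stack = [1] (depth 1)
After 'dup': stack = [1, 1] (depth 2)
After 'eq': stack = [1] (depth 1)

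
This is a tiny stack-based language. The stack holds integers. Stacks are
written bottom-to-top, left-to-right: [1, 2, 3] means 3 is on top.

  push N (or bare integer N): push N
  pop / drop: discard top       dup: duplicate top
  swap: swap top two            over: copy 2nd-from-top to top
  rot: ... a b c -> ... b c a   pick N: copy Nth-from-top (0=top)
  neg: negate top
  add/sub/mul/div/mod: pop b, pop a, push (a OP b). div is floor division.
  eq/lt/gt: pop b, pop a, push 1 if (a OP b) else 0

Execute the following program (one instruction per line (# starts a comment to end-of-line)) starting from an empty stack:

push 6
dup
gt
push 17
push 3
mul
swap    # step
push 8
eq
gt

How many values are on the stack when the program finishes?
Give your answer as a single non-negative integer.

After 'push 6': stack = [6] (depth 1)
After 'dup': stack = [6, 6] (depth 2)
After 'gt': stack = [0] (depth 1)
After 'push 17': stack = [0, 17] (depth 2)
After 'push 3': stack = [0, 17, 3] (depth 3)
After 'mul': stack = [0, 51] (depth 2)
After 'swap': stack = [51, 0] (depth 2)
After 'push 8': stack = [51, 0, 8] (depth 3)
After 'eq': stack = [51, 0] (depth 2)
After 'gt': stack = [1] (depth 1)

Answer: 1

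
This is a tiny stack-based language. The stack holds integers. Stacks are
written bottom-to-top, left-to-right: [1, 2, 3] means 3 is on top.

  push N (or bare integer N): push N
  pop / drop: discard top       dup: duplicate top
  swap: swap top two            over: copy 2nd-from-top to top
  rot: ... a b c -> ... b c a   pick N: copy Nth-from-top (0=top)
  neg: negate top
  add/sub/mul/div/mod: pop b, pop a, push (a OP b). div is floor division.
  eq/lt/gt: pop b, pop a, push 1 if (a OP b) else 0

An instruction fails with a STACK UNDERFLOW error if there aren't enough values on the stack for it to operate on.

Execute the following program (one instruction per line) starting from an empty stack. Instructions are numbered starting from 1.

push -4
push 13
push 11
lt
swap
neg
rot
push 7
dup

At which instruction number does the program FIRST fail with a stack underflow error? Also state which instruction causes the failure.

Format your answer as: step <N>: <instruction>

Answer: step 7: rot

Derivation:
Step 1 ('push -4'): stack = [-4], depth = 1
Step 2 ('push 13'): stack = [-4, 13], depth = 2
Step 3 ('push 11'): stack = [-4, 13, 11], depth = 3
Step 4 ('lt'): stack = [-4, 0], depth = 2
Step 5 ('swap'): stack = [0, -4], depth = 2
Step 6 ('neg'): stack = [0, 4], depth = 2
Step 7 ('rot'): needs 3 value(s) but depth is 2 — STACK UNDERFLOW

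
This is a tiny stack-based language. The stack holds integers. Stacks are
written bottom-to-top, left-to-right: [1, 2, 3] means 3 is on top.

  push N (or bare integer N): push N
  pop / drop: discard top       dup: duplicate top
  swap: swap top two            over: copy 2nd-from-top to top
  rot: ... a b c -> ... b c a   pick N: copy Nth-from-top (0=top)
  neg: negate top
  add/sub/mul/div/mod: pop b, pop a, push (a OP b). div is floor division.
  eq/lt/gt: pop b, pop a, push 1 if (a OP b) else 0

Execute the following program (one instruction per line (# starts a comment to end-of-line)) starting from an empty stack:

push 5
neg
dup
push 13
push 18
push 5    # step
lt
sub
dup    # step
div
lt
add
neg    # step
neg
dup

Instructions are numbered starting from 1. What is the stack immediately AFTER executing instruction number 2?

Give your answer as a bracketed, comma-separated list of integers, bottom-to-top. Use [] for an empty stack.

Step 1 ('push 5'): [5]
Step 2 ('neg'): [-5]

Answer: [-5]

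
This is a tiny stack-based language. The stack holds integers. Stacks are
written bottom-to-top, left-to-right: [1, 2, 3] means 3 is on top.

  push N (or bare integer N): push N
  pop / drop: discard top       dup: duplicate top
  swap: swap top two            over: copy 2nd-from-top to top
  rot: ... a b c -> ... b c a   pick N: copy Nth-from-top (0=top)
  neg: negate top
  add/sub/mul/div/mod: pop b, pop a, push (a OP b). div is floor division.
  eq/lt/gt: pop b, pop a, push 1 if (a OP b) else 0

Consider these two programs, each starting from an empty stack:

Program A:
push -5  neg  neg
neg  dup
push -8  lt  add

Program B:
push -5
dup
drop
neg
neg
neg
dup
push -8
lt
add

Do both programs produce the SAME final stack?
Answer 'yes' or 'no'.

Answer: yes

Derivation:
Program A trace:
  After 'push -5': [-5]
  After 'neg': [5]
  After 'neg': [-5]
  After 'neg': [5]
  After 'dup': [5, 5]
  After 'push -8': [5, 5, -8]
  After 'lt': [5, 0]
  After 'add': [5]
Program A final stack: [5]

Program B trace:
  After 'push -5': [-5]
  After 'dup': [-5, -5]
  After 'drop': [-5]
  After 'neg': [5]
  After 'neg': [-5]
  After 'neg': [5]
  After 'dup': [5, 5]
  After 'push -8': [5, 5, -8]
  After 'lt': [5, 0]
  After 'add': [5]
Program B final stack: [5]
Same: yes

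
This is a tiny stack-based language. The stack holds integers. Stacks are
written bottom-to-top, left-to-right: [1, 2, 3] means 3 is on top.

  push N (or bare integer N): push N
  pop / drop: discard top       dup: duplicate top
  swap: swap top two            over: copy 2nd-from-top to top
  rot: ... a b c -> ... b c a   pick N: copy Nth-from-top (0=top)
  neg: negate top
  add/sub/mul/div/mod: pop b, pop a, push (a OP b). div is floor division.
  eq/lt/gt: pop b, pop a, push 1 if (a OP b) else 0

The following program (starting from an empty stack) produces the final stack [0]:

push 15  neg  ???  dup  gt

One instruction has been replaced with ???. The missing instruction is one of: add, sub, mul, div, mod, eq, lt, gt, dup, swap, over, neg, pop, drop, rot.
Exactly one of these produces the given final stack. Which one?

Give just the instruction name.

Answer: neg

Derivation:
Stack before ???: [-15]
Stack after ???:  [15]
The instruction that transforms [-15] -> [15] is: neg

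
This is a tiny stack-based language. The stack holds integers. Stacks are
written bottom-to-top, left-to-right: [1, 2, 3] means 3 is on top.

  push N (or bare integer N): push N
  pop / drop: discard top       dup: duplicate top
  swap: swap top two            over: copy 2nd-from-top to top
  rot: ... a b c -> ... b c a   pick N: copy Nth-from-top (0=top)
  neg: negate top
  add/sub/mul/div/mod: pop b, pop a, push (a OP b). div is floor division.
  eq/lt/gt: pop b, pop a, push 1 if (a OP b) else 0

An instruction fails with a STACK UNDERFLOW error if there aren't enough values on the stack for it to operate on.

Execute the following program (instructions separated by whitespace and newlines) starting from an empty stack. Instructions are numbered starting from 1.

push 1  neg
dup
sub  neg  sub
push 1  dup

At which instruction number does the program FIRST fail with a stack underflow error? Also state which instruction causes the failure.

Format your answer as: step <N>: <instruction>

Answer: step 6: sub

Derivation:
Step 1 ('push 1'): stack = [1], depth = 1
Step 2 ('neg'): stack = [-1], depth = 1
Step 3 ('dup'): stack = [-1, -1], depth = 2
Step 4 ('sub'): stack = [0], depth = 1
Step 5 ('neg'): stack = [0], depth = 1
Step 6 ('sub'): needs 2 value(s) but depth is 1 — STACK UNDERFLOW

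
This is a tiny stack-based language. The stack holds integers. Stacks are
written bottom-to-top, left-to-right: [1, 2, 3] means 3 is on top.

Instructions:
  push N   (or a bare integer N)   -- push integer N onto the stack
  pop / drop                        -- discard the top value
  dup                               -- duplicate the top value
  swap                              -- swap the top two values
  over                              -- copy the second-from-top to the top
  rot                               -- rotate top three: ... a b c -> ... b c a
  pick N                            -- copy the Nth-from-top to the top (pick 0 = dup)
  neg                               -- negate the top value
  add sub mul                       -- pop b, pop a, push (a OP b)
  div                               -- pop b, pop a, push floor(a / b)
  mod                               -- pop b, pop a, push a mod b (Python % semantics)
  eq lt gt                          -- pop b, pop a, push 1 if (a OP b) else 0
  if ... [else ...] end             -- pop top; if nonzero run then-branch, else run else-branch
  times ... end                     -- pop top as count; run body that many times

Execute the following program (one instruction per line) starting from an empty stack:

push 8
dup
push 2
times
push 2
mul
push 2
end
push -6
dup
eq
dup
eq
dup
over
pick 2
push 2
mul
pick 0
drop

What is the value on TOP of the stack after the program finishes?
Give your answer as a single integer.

Answer: 2

Derivation:
After 'push 8': [8]
After 'dup': [8, 8]
After 'push 2': [8, 8, 2]
After 'times': [8, 8]
After 'push 2': [8, 8, 2]
After 'mul': [8, 16]
After 'push 2': [8, 16, 2]
After 'push 2': [8, 16, 2, 2]
After 'mul': [8, 16, 4]
After 'push 2': [8, 16, 4, 2]
  ...
After 'eq': [8, 16, 4, 2, 1]
After 'dup': [8, 16, 4, 2, 1, 1]
After 'eq': [8, 16, 4, 2, 1]
After 'dup': [8, 16, 4, 2, 1, 1]
After 'over': [8, 16, 4, 2, 1, 1, 1]
After 'pick 2': [8, 16, 4, 2, 1, 1, 1, 1]
After 'push 2': [8, 16, 4, 2, 1, 1, 1, 1, 2]
After 'mul': [8, 16, 4, 2, 1, 1, 1, 2]
After 'pick 0': [8, 16, 4, 2, 1, 1, 1, 2, 2]
After 'drop': [8, 16, 4, 2, 1, 1, 1, 2]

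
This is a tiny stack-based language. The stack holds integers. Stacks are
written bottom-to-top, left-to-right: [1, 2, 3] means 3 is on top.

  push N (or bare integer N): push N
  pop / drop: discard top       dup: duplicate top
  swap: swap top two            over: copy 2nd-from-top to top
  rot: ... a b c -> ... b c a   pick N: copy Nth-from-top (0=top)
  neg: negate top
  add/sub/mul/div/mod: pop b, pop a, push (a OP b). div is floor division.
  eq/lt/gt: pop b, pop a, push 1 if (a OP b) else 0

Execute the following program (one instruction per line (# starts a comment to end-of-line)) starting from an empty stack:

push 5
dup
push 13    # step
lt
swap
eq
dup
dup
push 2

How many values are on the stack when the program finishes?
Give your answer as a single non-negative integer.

After 'push 5': stack = [5] (depth 1)
After 'dup': stack = [5, 5] (depth 2)
After 'push 13': stack = [5, 5, 13] (depth 3)
After 'lt': stack = [5, 1] (depth 2)
After 'swap': stack = [1, 5] (depth 2)
After 'eq': stack = [0] (depth 1)
After 'dup': stack = [0, 0] (depth 2)
After 'dup': stack = [0, 0, 0] (depth 3)
After 'push 2': stack = [0, 0, 0, 2] (depth 4)

Answer: 4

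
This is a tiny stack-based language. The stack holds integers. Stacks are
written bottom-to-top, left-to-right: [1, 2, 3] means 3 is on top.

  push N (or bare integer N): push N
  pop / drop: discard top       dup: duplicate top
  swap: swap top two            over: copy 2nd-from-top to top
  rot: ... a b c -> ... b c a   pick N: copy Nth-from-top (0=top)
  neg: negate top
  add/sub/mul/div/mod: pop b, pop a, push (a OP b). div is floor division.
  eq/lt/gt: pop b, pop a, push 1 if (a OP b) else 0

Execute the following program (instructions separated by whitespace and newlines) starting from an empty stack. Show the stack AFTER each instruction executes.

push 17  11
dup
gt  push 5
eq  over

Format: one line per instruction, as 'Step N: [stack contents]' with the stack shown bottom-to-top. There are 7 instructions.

Step 1: [17]
Step 2: [17, 11]
Step 3: [17, 11, 11]
Step 4: [17, 0]
Step 5: [17, 0, 5]
Step 6: [17, 0]
Step 7: [17, 0, 17]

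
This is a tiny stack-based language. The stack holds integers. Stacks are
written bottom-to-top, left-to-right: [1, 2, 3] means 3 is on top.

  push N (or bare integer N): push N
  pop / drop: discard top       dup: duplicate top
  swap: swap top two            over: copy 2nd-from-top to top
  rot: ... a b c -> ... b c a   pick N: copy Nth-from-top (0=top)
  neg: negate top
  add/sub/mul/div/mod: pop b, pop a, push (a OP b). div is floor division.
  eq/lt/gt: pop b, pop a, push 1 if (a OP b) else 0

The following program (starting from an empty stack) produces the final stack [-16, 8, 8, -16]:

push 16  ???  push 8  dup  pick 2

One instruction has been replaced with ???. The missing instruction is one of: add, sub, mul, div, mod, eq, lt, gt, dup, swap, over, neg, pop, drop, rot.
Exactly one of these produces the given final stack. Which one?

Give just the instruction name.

Stack before ???: [16]
Stack after ???:  [-16]
The instruction that transforms [16] -> [-16] is: neg

Answer: neg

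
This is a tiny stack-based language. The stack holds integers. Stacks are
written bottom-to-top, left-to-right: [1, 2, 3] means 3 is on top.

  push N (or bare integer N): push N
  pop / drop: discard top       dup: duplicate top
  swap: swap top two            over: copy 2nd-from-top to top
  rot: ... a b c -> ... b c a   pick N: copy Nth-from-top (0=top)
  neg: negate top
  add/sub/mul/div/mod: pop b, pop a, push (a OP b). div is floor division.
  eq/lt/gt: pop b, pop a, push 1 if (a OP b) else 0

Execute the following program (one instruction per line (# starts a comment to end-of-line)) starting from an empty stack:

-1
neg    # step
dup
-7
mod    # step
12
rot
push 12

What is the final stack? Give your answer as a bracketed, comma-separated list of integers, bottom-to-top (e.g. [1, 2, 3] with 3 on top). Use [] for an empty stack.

Answer: [-6, 12, 1, 12]

Derivation:
After 'push -1': [-1]
After 'neg': [1]
After 'dup': [1, 1]
After 'push -7': [1, 1, -7]
After 'mod': [1, -6]
After 'push 12': [1, -6, 12]
After 'rot': [-6, 12, 1]
After 'push 12': [-6, 12, 1, 12]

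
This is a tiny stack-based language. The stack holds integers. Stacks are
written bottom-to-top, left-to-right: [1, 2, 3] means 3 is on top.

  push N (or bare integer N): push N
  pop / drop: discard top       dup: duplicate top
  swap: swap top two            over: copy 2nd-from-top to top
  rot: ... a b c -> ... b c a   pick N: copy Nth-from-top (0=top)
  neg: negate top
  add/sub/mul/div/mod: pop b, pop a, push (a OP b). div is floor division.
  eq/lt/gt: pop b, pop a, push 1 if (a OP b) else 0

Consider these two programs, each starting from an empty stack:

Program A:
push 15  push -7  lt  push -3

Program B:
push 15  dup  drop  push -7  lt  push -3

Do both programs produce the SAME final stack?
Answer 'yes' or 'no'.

Program A trace:
  After 'push 15': [15]
  After 'push -7': [15, -7]
  After 'lt': [0]
  After 'push -3': [0, -3]
Program A final stack: [0, -3]

Program B trace:
  After 'push 15': [15]
  After 'dup': [15, 15]
  After 'drop': [15]
  After 'push -7': [15, -7]
  After 'lt': [0]
  After 'push -3': [0, -3]
Program B final stack: [0, -3]
Same: yes

Answer: yes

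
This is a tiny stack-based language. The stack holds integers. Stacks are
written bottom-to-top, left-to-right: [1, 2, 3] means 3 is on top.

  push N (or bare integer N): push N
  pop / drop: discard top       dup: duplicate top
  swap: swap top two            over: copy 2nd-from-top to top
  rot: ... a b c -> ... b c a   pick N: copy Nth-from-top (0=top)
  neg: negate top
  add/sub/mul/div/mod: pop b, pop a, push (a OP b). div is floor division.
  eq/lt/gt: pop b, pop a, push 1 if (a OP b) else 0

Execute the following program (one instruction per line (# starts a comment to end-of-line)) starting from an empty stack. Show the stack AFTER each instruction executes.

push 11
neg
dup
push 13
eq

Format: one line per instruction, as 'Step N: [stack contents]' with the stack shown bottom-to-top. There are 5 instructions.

Step 1: [11]
Step 2: [-11]
Step 3: [-11, -11]
Step 4: [-11, -11, 13]
Step 5: [-11, 0]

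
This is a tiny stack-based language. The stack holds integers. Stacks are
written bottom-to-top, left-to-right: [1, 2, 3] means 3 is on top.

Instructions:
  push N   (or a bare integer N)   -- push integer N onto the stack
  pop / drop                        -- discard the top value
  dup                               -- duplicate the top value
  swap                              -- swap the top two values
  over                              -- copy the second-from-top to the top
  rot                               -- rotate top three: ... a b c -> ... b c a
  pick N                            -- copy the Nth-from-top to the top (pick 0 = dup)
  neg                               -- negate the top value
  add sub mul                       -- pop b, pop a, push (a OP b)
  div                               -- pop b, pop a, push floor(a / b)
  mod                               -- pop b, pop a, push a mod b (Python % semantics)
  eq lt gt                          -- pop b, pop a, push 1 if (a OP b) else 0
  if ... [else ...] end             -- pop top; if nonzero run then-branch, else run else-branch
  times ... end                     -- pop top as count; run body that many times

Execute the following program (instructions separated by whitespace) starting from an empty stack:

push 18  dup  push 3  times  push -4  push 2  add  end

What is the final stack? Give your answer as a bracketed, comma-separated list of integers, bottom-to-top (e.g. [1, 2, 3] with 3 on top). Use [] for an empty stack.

After 'push 18': [18]
After 'dup': [18, 18]
After 'push 3': [18, 18, 3]
After 'times': [18, 18]
After 'push -4': [18, 18, -4]
After 'push 2': [18, 18, -4, 2]
After 'add': [18, 18, -2]
After 'push -4': [18, 18, -2, -4]
After 'push 2': [18, 18, -2, -4, 2]
After 'add': [18, 18, -2, -2]
After 'push -4': [18, 18, -2, -2, -4]
After 'push 2': [18, 18, -2, -2, -4, 2]
After 'add': [18, 18, -2, -2, -2]

Answer: [18, 18, -2, -2, -2]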